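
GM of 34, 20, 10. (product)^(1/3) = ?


Product = 34 × 20 × 10 = 6800
GM = 6800^(1/3) = 18.9454

GM = 18.9454


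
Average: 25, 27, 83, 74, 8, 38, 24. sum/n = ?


Sum = 25 + 27 + 83 + 74 + 8 + 38 + 24 = 279
n = 7
Mean = 279/7 = 39.8571

Mean = 39.8571


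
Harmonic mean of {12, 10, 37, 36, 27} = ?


Sum of reciprocals = 1/12 + 1/10 + 1/37 + 1/36 + 1/27 = 0.275175
HM = 5/0.275175 = 18.1702

HM = 18.1702


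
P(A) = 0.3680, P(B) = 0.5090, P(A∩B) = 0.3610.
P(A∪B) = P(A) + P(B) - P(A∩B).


P(A∪B) = 0.3680 + 0.5090 - 0.3610
= 0.8770 - 0.3610
= 0.5160

P(A∪B) = 0.5160


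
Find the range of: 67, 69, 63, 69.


Max = 69, Min = 63
Range = 69 - 63 = 6

Range = 6


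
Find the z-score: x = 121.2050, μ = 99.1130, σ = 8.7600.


z = (121.2050 - 99.1130)/8.7600
= 22.0920/8.7600
= 2.5219

z = 2.5219


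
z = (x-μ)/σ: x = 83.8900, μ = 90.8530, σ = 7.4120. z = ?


z = (83.8900 - 90.8530)/7.4120
= -6.9630/7.4120
= -0.9394

z = -0.9394


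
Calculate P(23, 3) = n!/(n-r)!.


P(23,3) = 23!/20!
= 25852016738884976640000/2432902008176640000
= 10626

P(23,3) = 10626


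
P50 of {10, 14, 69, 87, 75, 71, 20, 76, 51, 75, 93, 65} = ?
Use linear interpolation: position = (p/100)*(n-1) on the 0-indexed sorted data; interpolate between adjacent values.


Sorted: 10, 14, 20, 51, 65, 69, 71, 75, 75, 76, 87, 93
n = 12
Index = 50/100 * 11 = 5.5000
Lower = data[5] = 69, Upper = data[6] = 71
P50 = 69 + 0.5000*(2) = 70.0000

P50 = 70.0000


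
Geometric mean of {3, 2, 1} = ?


Product = 3 × 2 × 1 = 6
GM = 6^(1/3) = 1.8171

GM = 1.8171


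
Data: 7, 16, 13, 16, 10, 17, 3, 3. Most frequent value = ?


Frequencies: 3:2, 7:1, 10:1, 13:1, 16:2, 17:1
Max frequency = 2
Mode = 3, 16

Mode = 3, 16


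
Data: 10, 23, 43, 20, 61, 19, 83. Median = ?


Sorted: 10, 19, 20, 23, 43, 61, 83
n = 7 (odd)
Middle value = 23

Median = 23


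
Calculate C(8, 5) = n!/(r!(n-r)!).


C(8,5) = 8!/(5! × 3!)
= 40320/(120 × 6)
= 56

C(8,5) = 56


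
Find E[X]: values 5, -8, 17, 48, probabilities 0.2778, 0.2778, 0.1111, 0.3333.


E[X] = 5*0.2778 - 8*0.2778 + 17*0.1111 + 48*0.3333
= 1.3890 - 2.2224 + 1.8887 + 15.9984
= 17.0537

E[X] = 17.0537


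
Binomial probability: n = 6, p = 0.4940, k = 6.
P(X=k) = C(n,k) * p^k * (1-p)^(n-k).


C(6,6) = 1
p^6 = 0.014533
(1-p)^0 = 1.000000
P = 1 * 0.014533 * 1.000000 = 0.0145

P(X=6) = 0.0145


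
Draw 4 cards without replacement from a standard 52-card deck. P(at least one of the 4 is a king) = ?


P(at least one) = 1 - P(none)
P(none) = (48/52) × (47/51) × (46/50) × (45/49) = 0.718737
P(at least one) = 1 - 0.718737 = 0.2813

P = 0.2813


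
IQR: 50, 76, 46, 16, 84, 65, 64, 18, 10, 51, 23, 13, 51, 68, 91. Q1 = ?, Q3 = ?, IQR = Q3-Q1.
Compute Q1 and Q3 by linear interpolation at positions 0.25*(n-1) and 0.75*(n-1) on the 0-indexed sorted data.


Sorted: 10, 13, 16, 18, 23, 46, 50, 51, 51, 64, 65, 68, 76, 84, 91
Q1 (25th %ile) = 20.5000
Q3 (75th %ile) = 66.5000
IQR = 66.5000 - 20.5000 = 46.0000

IQR = 46.0000


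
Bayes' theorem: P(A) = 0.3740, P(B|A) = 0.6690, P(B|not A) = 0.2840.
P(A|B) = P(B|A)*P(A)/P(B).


P(B) = P(B|A)*P(A) + P(B|A')*P(A')
= 0.6690*0.3740 + 0.2840*0.6260
= 0.250206 + 0.177784 = 0.427990
P(A|B) = 0.250206/0.427990 = 0.5846

P(A|B) = 0.5846


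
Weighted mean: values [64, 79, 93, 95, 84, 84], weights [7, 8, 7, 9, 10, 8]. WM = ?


Numerator = 64*7 + 79*8 + 93*7 + 95*9 + 84*10 + 84*8 = 4098
Denominator = 7 + 8 + 7 + 9 + 10 + 8 = 49
WM = 4098/49 = 83.6327

WM = 83.6327


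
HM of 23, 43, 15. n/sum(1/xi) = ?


Sum of reciprocals = 1/23 + 1/43 + 1/15 = 0.133401
HM = 3/0.133401 = 22.4886

HM = 22.4886


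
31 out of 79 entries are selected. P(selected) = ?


P = 31/79 = 0.3924

P = 0.3924


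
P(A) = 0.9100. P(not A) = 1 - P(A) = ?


P(not A) = 1 - 0.9100 = 0.0900

P(not A) = 0.0900


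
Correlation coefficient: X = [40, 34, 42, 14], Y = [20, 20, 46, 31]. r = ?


Mean X = 32.5000, Mean Y = 29.2500
SD X = 11.079260, SD Y = 10.662434
Cov = 10.875000
r = 10.875000/(11.079260*10.662434) = 0.0921

r = 0.0921


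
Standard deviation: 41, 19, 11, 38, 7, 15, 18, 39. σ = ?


Mean = 23.5000
Variance = 163.5000
SD = sqrt(163.5000) = 12.7867

SD = 12.7867


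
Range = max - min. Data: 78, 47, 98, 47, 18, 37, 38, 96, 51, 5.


Max = 98, Min = 5
Range = 98 - 5 = 93

Range = 93


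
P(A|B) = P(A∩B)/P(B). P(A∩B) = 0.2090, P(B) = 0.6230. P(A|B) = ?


P(A|B) = 0.2090/0.6230 = 0.3355

P(A|B) = 0.3355


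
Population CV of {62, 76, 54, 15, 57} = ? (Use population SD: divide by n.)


Mean = 52.8000
SD = 20.3509
CV = (20.3509/52.8000)*100 = 38.5434%

CV = 38.5434%


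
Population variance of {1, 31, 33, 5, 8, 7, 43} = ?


Mean = 18.2857
Squared deviations: 298.7959, 161.6531, 216.5102, 176.5102, 105.7959, 127.3673, 610.7959
Sum = 1697.4286
Variance = 1697.4286/7 = 242.4898

Variance = 242.4898


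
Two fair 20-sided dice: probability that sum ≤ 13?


Total outcomes = 20×20 = 400
Favorable (sum ≤ 13): 78
P = 78/400 = 0.1950

P = 0.1950


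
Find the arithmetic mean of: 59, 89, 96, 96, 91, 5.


Sum = 59 + 89 + 96 + 96 + 91 + 5 = 436
n = 6
Mean = 436/6 = 72.6667

Mean = 72.6667


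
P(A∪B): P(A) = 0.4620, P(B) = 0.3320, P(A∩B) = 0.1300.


P(A∪B) = 0.4620 + 0.3320 - 0.1300
= 0.7940 - 0.1300
= 0.6640

P(A∪B) = 0.6640


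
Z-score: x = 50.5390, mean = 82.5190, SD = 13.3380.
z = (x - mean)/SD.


z = (50.5390 - 82.5190)/13.3380
= -31.9800/13.3380
= -2.3977

z = -2.3977


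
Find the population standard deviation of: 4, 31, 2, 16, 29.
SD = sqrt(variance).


Mean = 16.4000
Variance = 146.6400
SD = sqrt(146.6400) = 12.1095

SD = 12.1095


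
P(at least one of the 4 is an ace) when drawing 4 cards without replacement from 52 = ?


P(at least one) = 1 - P(none)
P(none) = (48/52) × (47/51) × (46/50) × (45/49) = 0.718737
P(at least one) = 1 - 0.718737 = 0.2813

P = 0.2813


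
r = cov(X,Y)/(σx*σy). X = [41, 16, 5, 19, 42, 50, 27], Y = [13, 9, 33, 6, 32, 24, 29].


Mean X = 28.5714, Mean Y = 20.8571
SD X = 15.126676, SD Y = 10.493924
Cov = 15.938776
r = 15.938776/(15.126676*10.493924) = 0.1004

r = 0.1004


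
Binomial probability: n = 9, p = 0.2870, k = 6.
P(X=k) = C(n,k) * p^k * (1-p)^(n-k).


C(9,6) = 84
p^6 = 0.000559
(1-p)^3 = 0.362467
P = 84 * 0.000559 * 0.362467 = 0.0170

P(X=6) = 0.0170


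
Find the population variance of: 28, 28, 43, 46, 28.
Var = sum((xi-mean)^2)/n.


Mean = 34.6000
Squared deviations: 43.5600, 43.5600, 70.5600, 129.9600, 43.5600
Sum = 331.2000
Variance = 331.2000/5 = 66.2400

Variance = 66.2400


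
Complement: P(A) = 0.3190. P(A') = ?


P(not A) = 1 - 0.3190 = 0.6810

P(not A) = 0.6810


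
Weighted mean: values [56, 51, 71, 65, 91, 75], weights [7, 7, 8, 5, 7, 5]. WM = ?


Numerator = 56*7 + 51*7 + 71*8 + 65*5 + 91*7 + 75*5 = 2654
Denominator = 7 + 7 + 8 + 5 + 7 + 5 = 39
WM = 2654/39 = 68.0513

WM = 68.0513


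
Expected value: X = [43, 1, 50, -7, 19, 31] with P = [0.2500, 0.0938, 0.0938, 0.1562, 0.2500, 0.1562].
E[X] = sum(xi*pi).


E[X] = 43*0.2500 + 1*0.0938 + 50*0.0938 - 7*0.1562 + 19*0.2500 + 31*0.1562
= 10.7500 + 0.0938 + 4.6900 - 1.0934 + 4.7500 + 4.8422
= 24.0326

E[X] = 24.0326


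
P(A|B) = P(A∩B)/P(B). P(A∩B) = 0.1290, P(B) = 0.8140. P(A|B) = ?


P(A|B) = 0.1290/0.8140 = 0.1585

P(A|B) = 0.1585


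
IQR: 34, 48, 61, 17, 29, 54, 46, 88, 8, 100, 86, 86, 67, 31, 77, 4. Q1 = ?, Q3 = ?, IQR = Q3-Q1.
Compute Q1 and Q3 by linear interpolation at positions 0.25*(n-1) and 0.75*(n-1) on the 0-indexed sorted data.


Sorted: 4, 8, 17, 29, 31, 34, 46, 48, 54, 61, 67, 77, 86, 86, 88, 100
Q1 (25th %ile) = 30.5000
Q3 (75th %ile) = 79.2500
IQR = 79.2500 - 30.5000 = 48.7500

IQR = 48.7500


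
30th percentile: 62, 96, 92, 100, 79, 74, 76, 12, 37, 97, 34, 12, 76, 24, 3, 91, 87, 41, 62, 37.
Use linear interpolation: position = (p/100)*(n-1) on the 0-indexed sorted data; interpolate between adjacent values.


Sorted: 3, 12, 12, 24, 34, 37, 37, 41, 62, 62, 74, 76, 76, 79, 87, 91, 92, 96, 97, 100
n = 20
Index = 30/100 * 19 = 5.7000
Lower = data[5] = 37, Upper = data[6] = 37
P30 = 37 + 0.7000*(0) = 37.0000

P30 = 37.0000


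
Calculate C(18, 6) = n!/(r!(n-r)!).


C(18,6) = 18!/(6! × 12!)
= 6402373705728000/(720 × 479001600)
= 18564

C(18,6) = 18564


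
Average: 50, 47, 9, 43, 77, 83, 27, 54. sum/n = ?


Sum = 50 + 47 + 9 + 43 + 77 + 83 + 27 + 54 = 390
n = 8
Mean = 390/8 = 48.7500

Mean = 48.7500


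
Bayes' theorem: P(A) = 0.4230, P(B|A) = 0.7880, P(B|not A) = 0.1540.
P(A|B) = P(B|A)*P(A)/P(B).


P(B) = P(B|A)*P(A) + P(B|A')*P(A')
= 0.7880*0.4230 + 0.1540*0.5770
= 0.333324 + 0.088858 = 0.422182
P(A|B) = 0.333324/0.422182 = 0.7895

P(A|B) = 0.7895


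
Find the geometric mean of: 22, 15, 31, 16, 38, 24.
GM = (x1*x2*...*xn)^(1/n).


Product = 22 × 15 × 31 × 16 × 38 × 24 = 149276160
GM = 149276160^(1/6) = 23.0320

GM = 23.0320


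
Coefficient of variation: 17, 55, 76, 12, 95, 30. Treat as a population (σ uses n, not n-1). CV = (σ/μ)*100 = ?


Mean = 47.5000
SD = 30.6091
CV = (30.6091/47.5000)*100 = 64.4402%

CV = 64.4402%


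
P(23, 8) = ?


P(23,8) = 23!/15!
= 25852016738884976640000/1307674368000
= 19769460480

P(23,8) = 19769460480


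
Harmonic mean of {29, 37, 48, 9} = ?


Sum of reciprocals = 1/29 + 1/37 + 1/48 + 1/9 = 0.193454
HM = 4/0.193454 = 20.6767

HM = 20.6767


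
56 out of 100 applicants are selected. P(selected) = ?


P = 56/100 = 0.5600

P = 0.5600


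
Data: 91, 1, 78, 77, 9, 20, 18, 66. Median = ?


Sorted: 1, 9, 18, 20, 66, 77, 78, 91
n = 8 (even)
Middle values: 20 and 66
Median = (20+66)/2 = 43.0000

Median = 43.0000


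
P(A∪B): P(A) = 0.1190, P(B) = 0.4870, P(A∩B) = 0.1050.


P(A∪B) = 0.1190 + 0.4870 - 0.1050
= 0.6060 - 0.1050
= 0.5010

P(A∪B) = 0.5010


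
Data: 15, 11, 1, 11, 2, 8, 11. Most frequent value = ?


Frequencies: 1:1, 2:1, 8:1, 11:3, 15:1
Max frequency = 3
Mode = 11

Mode = 11


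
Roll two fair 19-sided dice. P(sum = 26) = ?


Total outcomes = 19×19 = 361
Favorable (sum = 26): 13
P = 13/361 = 0.0360

P = 0.0360


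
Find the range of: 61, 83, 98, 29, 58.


Max = 98, Min = 29
Range = 98 - 29 = 69

Range = 69


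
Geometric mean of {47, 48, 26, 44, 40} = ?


Product = 47 × 48 × 26 × 44 × 40 = 103234560
GM = 103234560^(1/5) = 40.0650

GM = 40.0650


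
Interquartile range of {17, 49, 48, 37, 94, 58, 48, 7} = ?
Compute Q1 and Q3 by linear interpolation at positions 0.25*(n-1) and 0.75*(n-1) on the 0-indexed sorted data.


Sorted: 7, 17, 37, 48, 48, 49, 58, 94
Q1 (25th %ile) = 32.0000
Q3 (75th %ile) = 51.2500
IQR = 51.2500 - 32.0000 = 19.2500

IQR = 19.2500


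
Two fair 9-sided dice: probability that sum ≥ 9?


Total outcomes = 9×9 = 81
Favorable (sum ≥ 9): 53
P = 53/81 = 0.6543

P = 0.6543


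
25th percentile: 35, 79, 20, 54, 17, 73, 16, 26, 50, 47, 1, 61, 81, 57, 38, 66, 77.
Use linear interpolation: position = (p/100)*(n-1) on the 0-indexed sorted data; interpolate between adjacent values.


Sorted: 1, 16, 17, 20, 26, 35, 38, 47, 50, 54, 57, 61, 66, 73, 77, 79, 81
n = 17
Index = 25/100 * 16 = 4.0000
Lower = data[4] = 26, Upper = data[5] = 35
P25 = 26 + 0*(9) = 26.0000

P25 = 26.0000


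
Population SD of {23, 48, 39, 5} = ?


Mean = 28.7500
Variance = 268.1875
SD = sqrt(268.1875) = 16.3764

SD = 16.3764


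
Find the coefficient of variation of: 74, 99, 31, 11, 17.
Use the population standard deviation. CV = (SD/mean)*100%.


Mean = 46.4000
SD = 34.3022
CV = (34.3022/46.4000)*100 = 73.9271%

CV = 73.9271%


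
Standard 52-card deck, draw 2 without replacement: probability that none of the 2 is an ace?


P(no aces) = (48/52) × (47/51)
= 0.8507

P = 0.8507


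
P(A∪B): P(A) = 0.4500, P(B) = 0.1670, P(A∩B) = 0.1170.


P(A∪B) = 0.4500 + 0.1670 - 0.1170
= 0.6170 - 0.1170
= 0.5000

P(A∪B) = 0.5000


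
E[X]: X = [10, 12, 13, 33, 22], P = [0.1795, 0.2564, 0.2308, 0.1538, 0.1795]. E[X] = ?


E[X] = 10*0.1795 + 12*0.2564 + 13*0.2308 + 33*0.1538 + 22*0.1795
= 1.7950 + 3.0768 + 3.0004 + 5.0754 + 3.9490
= 16.8966

E[X] = 16.8966


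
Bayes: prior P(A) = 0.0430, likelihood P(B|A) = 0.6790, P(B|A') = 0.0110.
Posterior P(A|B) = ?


P(B) = P(B|A)*P(A) + P(B|A')*P(A')
= 0.6790*0.0430 + 0.0110*0.9570
= 0.029197 + 0.010527 = 0.039724
P(A|B) = 0.029197/0.039724 = 0.7350

P(A|B) = 0.7350


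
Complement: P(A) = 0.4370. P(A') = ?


P(not A) = 1 - 0.4370 = 0.5630

P(not A) = 0.5630


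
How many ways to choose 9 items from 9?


C(9,9) = 9!/(9! × 0!)
= 362880/(362880 × 1)
= 1

C(9,9) = 1


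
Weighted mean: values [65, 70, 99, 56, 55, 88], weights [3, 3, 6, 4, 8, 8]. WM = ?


Numerator = 65*3 + 70*3 + 99*6 + 56*4 + 55*8 + 88*8 = 2367
Denominator = 3 + 3 + 6 + 4 + 8 + 8 = 32
WM = 2367/32 = 73.9688

WM = 73.9688


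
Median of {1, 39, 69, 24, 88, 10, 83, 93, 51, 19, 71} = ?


Sorted: 1, 10, 19, 24, 39, 51, 69, 71, 83, 88, 93
n = 11 (odd)
Middle value = 51

Median = 51


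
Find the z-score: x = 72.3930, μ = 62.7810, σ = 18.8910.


z = (72.3930 - 62.7810)/18.8910
= 9.6120/18.8910
= 0.5088

z = 0.5088


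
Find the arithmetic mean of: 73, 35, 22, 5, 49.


Sum = 73 + 35 + 22 + 5 + 49 = 184
n = 5
Mean = 184/5 = 36.8000

Mean = 36.8000


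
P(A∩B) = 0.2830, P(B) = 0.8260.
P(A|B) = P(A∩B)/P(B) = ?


P(A|B) = 0.2830/0.8260 = 0.3426

P(A|B) = 0.3426


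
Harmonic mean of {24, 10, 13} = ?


Sum of reciprocals = 1/24 + 1/10 + 1/13 = 0.218590
HM = 3/0.218590 = 13.7243

HM = 13.7243


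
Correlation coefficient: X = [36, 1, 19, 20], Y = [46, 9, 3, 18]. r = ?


Mean X = 19.0000, Mean Y = 19.0000
SD X = 12.389512, SD Y = 16.477257
Cov = 159.500000
r = 159.500000/(12.389512*16.477257) = 0.7813

r = 0.7813


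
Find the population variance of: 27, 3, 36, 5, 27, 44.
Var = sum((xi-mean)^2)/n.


Mean = 23.6667
Squared deviations: 11.1111, 427.1111, 152.1111, 348.4444, 11.1111, 413.4444
Sum = 1363.3333
Variance = 1363.3333/6 = 227.2222

Variance = 227.2222


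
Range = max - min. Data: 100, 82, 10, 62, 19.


Max = 100, Min = 10
Range = 100 - 10 = 90

Range = 90


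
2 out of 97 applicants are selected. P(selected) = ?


P = 2/97 = 0.0206

P = 0.0206


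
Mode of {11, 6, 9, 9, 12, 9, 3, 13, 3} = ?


Frequencies: 3:2, 6:1, 9:3, 11:1, 12:1, 13:1
Max frequency = 3
Mode = 9

Mode = 9


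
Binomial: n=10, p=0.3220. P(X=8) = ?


C(10,8) = 45
p^8 = 0.000116
(1-p)^2 = 0.459684
P = 45 * 0.000116 * 0.459684 = 0.0024

P(X=8) = 0.0024


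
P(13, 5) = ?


P(13,5) = 13!/8!
= 6227020800/40320
= 154440

P(13,5) = 154440


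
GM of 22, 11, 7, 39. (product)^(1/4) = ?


Product = 22 × 11 × 7 × 39 = 66066
GM = 66066^(1/4) = 16.0323

GM = 16.0323


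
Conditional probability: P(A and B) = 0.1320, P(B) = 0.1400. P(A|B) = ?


P(A|B) = 0.1320/0.1400 = 0.9429

P(A|B) = 0.9429


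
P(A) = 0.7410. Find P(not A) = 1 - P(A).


P(not A) = 1 - 0.7410 = 0.2590

P(not A) = 0.2590


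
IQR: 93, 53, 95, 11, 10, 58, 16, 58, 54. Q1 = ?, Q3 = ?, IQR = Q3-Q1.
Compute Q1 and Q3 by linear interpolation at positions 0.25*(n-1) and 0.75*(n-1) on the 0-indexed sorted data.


Sorted: 10, 11, 16, 53, 54, 58, 58, 93, 95
Q1 (25th %ile) = 16.0000
Q3 (75th %ile) = 58.0000
IQR = 58.0000 - 16.0000 = 42.0000

IQR = 42.0000


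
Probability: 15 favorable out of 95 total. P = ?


P = 15/95 = 0.1579

P = 0.1579


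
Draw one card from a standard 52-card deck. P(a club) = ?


13 clubs in 52 cards
P = 13/52 = 0.2500

P = 0.2500


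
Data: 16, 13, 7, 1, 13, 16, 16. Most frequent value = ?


Frequencies: 1:1, 7:1, 13:2, 16:3
Max frequency = 3
Mode = 16

Mode = 16


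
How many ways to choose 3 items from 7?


C(7,3) = 7!/(3! × 4!)
= 5040/(6 × 24)
= 35

C(7,3) = 35


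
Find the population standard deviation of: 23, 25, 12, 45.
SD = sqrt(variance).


Mean = 26.2500
Variance = 141.6875
SD = sqrt(141.6875) = 11.9033

SD = 11.9033


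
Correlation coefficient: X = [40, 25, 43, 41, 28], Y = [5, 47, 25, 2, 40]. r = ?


Mean X = 35.4000, Mean Y = 23.8000
SD X = 7.391887, SD Y = 18.059900
Cov = -112.120000
r = -112.120000/(7.391887*18.059900) = -0.8399

r = -0.8399


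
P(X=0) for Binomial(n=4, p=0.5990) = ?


C(4,0) = 1
p^0 = 1.000000
(1-p)^4 = 0.025857
P = 1 * 1.000000 * 0.025857 = 0.0259

P(X=0) = 0.0259


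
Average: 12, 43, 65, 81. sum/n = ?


Sum = 12 + 43 + 65 + 81 = 201
n = 4
Mean = 201/4 = 50.2500

Mean = 50.2500


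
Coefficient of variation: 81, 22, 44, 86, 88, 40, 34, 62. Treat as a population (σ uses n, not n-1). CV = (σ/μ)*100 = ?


Mean = 57.1250
SD = 24.0179
CV = (24.0179/57.1250)*100 = 42.0445%

CV = 42.0445%


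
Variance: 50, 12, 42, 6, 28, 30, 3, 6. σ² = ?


Mean = 22.1250
Squared deviations: 777.0156, 102.5156, 395.0156, 260.0156, 34.5156, 62.0156, 365.7656, 260.0156
Sum = 2256.8750
Variance = 2256.8750/8 = 282.1094

Variance = 282.1094


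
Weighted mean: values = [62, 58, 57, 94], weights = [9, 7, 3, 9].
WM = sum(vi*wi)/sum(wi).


Numerator = 62*9 + 58*7 + 57*3 + 94*9 = 1981
Denominator = 9 + 7 + 3 + 9 = 28
WM = 1981/28 = 70.7500

WM = 70.7500


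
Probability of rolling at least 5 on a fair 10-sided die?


Favorable outcomes (roll ≥ 5): 6
Total outcomes = 10
P = 6/10 = 0.6000

P = 0.6000


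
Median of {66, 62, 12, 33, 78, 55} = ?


Sorted: 12, 33, 55, 62, 66, 78
n = 6 (even)
Middle values: 55 and 62
Median = (55+62)/2 = 58.5000

Median = 58.5000


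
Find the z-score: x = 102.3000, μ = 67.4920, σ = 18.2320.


z = (102.3000 - 67.4920)/18.2320
= 34.8080/18.2320
= 1.9092

z = 1.9092


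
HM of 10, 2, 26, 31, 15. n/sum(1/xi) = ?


Sum of reciprocals = 1/10 + 1/2 + 1/26 + 1/31 + 1/15 = 0.737386
HM = 5/0.737386 = 6.7807

HM = 6.7807


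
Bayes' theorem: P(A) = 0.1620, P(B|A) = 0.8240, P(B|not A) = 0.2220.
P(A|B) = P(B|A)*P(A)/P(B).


P(B) = P(B|A)*P(A) + P(B|A')*P(A')
= 0.8240*0.1620 + 0.2220*0.8380
= 0.133488 + 0.186036 = 0.319524
P(A|B) = 0.133488/0.319524 = 0.4178

P(A|B) = 0.4178


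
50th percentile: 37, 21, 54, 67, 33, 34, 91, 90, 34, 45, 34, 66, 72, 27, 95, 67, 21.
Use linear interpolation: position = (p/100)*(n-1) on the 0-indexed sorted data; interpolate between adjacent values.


Sorted: 21, 21, 27, 33, 34, 34, 34, 37, 45, 54, 66, 67, 67, 72, 90, 91, 95
n = 17
Index = 50/100 * 16 = 8.0000
Lower = data[8] = 45, Upper = data[9] = 54
P50 = 45 + 0*(9) = 45.0000

P50 = 45.0000


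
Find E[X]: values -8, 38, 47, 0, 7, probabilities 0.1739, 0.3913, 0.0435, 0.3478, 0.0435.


E[X] = -8*0.1739 + 38*0.3913 + 47*0.0435 + 0*0.3478 + 7*0.0435
= -1.3912 + 14.8694 + 2.0445 + 0 + 0.3045
= 15.8272

E[X] = 15.8272


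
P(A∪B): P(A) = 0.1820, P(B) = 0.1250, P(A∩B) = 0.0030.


P(A∪B) = 0.1820 + 0.1250 - 0.0030
= 0.3070 - 0.0030
= 0.3040

P(A∪B) = 0.3040


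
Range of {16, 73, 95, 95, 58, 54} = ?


Max = 95, Min = 16
Range = 95 - 16 = 79

Range = 79


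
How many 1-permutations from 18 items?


P(18,1) = 18!/17!
= 6402373705728000/355687428096000
= 18

P(18,1) = 18


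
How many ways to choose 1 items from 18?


C(18,1) = 18!/(1! × 17!)
= 6402373705728000/(1 × 355687428096000)
= 18

C(18,1) = 18


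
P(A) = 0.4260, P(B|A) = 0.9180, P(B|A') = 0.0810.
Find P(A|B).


P(B) = P(B|A)*P(A) + P(B|A')*P(A')
= 0.9180*0.4260 + 0.0810*0.5740
= 0.391068 + 0.046494 = 0.437562
P(A|B) = 0.391068/0.437562 = 0.8937

P(A|B) = 0.8937


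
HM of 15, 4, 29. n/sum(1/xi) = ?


Sum of reciprocals = 1/15 + 1/4 + 1/29 = 0.351149
HM = 3/0.351149 = 8.5434

HM = 8.5434


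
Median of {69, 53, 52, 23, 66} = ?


Sorted: 23, 52, 53, 66, 69
n = 5 (odd)
Middle value = 53

Median = 53


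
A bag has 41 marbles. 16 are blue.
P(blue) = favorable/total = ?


P = 16/41 = 0.3902

P = 0.3902


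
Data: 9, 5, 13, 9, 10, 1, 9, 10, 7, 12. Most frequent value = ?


Frequencies: 1:1, 5:1, 7:1, 9:3, 10:2, 12:1, 13:1
Max frequency = 3
Mode = 9

Mode = 9


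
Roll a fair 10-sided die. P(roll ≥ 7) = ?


Favorable outcomes (roll ≥ 7): 4
Total outcomes = 10
P = 4/10 = 0.4000

P = 0.4000


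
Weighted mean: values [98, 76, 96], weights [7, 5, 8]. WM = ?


Numerator = 98*7 + 76*5 + 96*8 = 1834
Denominator = 7 + 5 + 8 = 20
WM = 1834/20 = 91.7000

WM = 91.7000


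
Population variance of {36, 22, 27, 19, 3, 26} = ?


Mean = 22.1667
Squared deviations: 191.3611, 0.0278, 23.3611, 10.0278, 367.3611, 14.6944
Sum = 606.8333
Variance = 606.8333/6 = 101.1389

Variance = 101.1389


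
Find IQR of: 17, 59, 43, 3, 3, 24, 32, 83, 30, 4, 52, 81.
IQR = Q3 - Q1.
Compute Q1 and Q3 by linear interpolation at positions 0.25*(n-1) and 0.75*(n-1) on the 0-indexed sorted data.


Sorted: 3, 3, 4, 17, 24, 30, 32, 43, 52, 59, 81, 83
Q1 (25th %ile) = 13.7500
Q3 (75th %ile) = 53.7500
IQR = 53.7500 - 13.7500 = 40.0000

IQR = 40.0000


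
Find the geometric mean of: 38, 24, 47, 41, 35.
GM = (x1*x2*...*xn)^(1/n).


Product = 38 × 24 × 47 × 41 × 35 = 61509840
GM = 61509840^(1/5) = 36.1234

GM = 36.1234


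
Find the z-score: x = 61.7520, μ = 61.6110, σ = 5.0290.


z = (61.7520 - 61.6110)/5.0290
= 0.1410/5.0290
= 0.0280

z = 0.0280


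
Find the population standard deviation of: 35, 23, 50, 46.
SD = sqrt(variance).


Mean = 38.5000
Variance = 110.2500
SD = sqrt(110.2500) = 10.5000

SD = 10.5000


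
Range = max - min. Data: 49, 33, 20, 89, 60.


Max = 89, Min = 20
Range = 89 - 20 = 69

Range = 69


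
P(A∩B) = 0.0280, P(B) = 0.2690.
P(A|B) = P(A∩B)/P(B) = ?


P(A|B) = 0.0280/0.2690 = 0.1041

P(A|B) = 0.1041


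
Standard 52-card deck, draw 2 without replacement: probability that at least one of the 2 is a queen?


P(at least one) = 1 - P(none)
P(none) = (48/52) × (47/51) = 0.850679
P(at least one) = 1 - 0.850679 = 0.1493

P = 0.1493


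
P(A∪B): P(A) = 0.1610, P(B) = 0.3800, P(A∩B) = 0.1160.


P(A∪B) = 0.1610 + 0.3800 - 0.1160
= 0.5410 - 0.1160
= 0.4250

P(A∪B) = 0.4250


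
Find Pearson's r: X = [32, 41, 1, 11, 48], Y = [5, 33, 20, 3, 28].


Mean X = 26.6000, Mean Y = 17.8000
SD X = 17.850490, SD Y = 12.023311
Cov = 108.520000
r = 108.520000/(17.850490*12.023311) = 0.5056

r = 0.5056


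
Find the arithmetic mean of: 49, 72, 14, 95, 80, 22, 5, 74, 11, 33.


Sum = 49 + 72 + 14 + 95 + 80 + 22 + 5 + 74 + 11 + 33 = 455
n = 10
Mean = 455/10 = 45.5000

Mean = 45.5000


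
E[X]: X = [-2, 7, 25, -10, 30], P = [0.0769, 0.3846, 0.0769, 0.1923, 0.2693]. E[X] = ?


E[X] = -2*0.0769 + 7*0.3846 + 25*0.0769 - 10*0.1923 + 30*0.2693
= -0.1538 + 2.6922 + 1.9225 - 1.9230 + 8.0790
= 10.6169

E[X] = 10.6169


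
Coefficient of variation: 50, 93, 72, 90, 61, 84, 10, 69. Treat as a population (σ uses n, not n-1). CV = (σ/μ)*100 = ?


Mean = 66.1250
SD = 25.2262
CV = (25.2262/66.1250)*100 = 38.1492%

CV = 38.1492%


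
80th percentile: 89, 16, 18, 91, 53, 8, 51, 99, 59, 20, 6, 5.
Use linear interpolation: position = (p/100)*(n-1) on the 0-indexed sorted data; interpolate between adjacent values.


Sorted: 5, 6, 8, 16, 18, 20, 51, 53, 59, 89, 91, 99
n = 12
Index = 80/100 * 11 = 8.8000
Lower = data[8] = 59, Upper = data[9] = 89
P80 = 59 + 0.8000*(30) = 83.0000

P80 = 83.0000


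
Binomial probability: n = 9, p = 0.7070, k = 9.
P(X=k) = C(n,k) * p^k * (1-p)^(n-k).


C(9,9) = 1
p^9 = 0.044134
(1-p)^0 = 1.000000
P = 1 * 0.044134 * 1.000000 = 0.0441

P(X=9) = 0.0441


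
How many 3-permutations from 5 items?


P(5,3) = 5!/2!
= 120/2
= 60

P(5,3) = 60


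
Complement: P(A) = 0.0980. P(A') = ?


P(not A) = 1 - 0.0980 = 0.9020

P(not A) = 0.9020


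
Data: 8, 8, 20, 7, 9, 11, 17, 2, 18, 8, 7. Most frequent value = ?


Frequencies: 2:1, 7:2, 8:3, 9:1, 11:1, 17:1, 18:1, 20:1
Max frequency = 3
Mode = 8

Mode = 8


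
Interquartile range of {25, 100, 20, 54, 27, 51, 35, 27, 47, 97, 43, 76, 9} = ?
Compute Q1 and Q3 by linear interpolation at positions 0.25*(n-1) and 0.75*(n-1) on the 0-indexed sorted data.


Sorted: 9, 20, 25, 27, 27, 35, 43, 47, 51, 54, 76, 97, 100
Q1 (25th %ile) = 27.0000
Q3 (75th %ile) = 54.0000
IQR = 54.0000 - 27.0000 = 27.0000

IQR = 27.0000


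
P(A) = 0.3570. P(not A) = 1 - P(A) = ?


P(not A) = 1 - 0.3570 = 0.6430

P(not A) = 0.6430


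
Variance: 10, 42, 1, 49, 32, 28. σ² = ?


Mean = 27.0000
Squared deviations: 289.0000, 225.0000, 676.0000, 484.0000, 25.0000, 1.0000
Sum = 1700.0000
Variance = 1700.0000/6 = 283.3333

Variance = 283.3333


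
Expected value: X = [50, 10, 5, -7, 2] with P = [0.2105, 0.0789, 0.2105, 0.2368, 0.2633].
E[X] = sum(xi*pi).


E[X] = 50*0.2105 + 10*0.0789 + 5*0.2105 - 7*0.2368 + 2*0.2633
= 10.5250 + 0.7890 + 1.0525 - 1.6576 + 0.5266
= 11.2355

E[X] = 11.2355


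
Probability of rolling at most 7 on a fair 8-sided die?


Favorable outcomes (roll ≤ 7): 7
Total outcomes = 8
P = 7/8 = 0.8750

P = 0.8750


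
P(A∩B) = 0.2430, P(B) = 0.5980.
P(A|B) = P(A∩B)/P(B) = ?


P(A|B) = 0.2430/0.5980 = 0.4064

P(A|B) = 0.4064


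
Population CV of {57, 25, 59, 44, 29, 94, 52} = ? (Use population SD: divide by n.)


Mean = 51.4286
SD = 21.2392
CV = (21.2392/51.4286)*100 = 41.2984%

CV = 41.2984%


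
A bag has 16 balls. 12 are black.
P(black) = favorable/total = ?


P = 12/16 = 0.7500

P = 0.7500


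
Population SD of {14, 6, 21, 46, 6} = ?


Mean = 18.6000
Variance = 219.0400
SD = sqrt(219.0400) = 14.8000

SD = 14.8000


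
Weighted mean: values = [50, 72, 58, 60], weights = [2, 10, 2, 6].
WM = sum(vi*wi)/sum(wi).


Numerator = 50*2 + 72*10 + 58*2 + 60*6 = 1296
Denominator = 2 + 10 + 2 + 6 = 20
WM = 1296/20 = 64.8000

WM = 64.8000


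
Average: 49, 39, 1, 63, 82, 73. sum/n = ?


Sum = 49 + 39 + 1 + 63 + 82 + 73 = 307
n = 6
Mean = 307/6 = 51.1667

Mean = 51.1667


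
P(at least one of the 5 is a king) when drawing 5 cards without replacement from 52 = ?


P(at least one) = 1 - P(none)
P(none) = (48/52) × (47/51) × (46/50) × (45/49) × (44/48) = 0.658842
P(at least one) = 1 - 0.658842 = 0.3412

P = 0.3412


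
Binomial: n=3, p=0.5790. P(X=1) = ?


C(3,1) = 3
p^1 = 0.579000
(1-p)^2 = 0.177241
P = 3 * 0.579000 * 0.177241 = 0.3079

P(X=1) = 0.3079


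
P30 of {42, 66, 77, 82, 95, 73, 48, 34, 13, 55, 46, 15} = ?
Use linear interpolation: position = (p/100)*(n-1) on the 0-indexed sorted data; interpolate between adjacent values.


Sorted: 13, 15, 34, 42, 46, 48, 55, 66, 73, 77, 82, 95
n = 12
Index = 30/100 * 11 = 3.3000
Lower = data[3] = 42, Upper = data[4] = 46
P30 = 42 + 0.3000*(4) = 43.2000

P30 = 43.2000


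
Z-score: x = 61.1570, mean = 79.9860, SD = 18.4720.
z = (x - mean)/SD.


z = (61.1570 - 79.9860)/18.4720
= -18.8290/18.4720
= -1.0193

z = -1.0193


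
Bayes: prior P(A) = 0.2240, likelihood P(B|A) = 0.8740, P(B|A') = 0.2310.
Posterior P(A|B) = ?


P(B) = P(B|A)*P(A) + P(B|A')*P(A')
= 0.8740*0.2240 + 0.2310*0.7760
= 0.195776 + 0.179256 = 0.375032
P(A|B) = 0.195776/0.375032 = 0.5220

P(A|B) = 0.5220


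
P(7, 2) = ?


P(7,2) = 7!/5!
= 5040/120
= 42

P(7,2) = 42


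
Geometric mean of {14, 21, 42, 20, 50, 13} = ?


Product = 14 × 21 × 42 × 20 × 50 × 13 = 160524000
GM = 160524000^(1/6) = 23.3126

GM = 23.3126


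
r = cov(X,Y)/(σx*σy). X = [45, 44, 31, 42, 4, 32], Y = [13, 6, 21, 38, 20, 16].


Mean X = 33.0000, Mean Y = 19.0000
SD X = 14.094916, SD Y = 9.831921
Cov = -12.333333
r = -12.333333/(14.094916*9.831921) = -0.0890

r = -0.0890


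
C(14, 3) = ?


C(14,3) = 14!/(3! × 11!)
= 87178291200/(6 × 39916800)
= 364

C(14,3) = 364


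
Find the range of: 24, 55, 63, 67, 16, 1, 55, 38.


Max = 67, Min = 1
Range = 67 - 1 = 66

Range = 66


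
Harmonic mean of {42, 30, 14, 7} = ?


Sum of reciprocals = 1/42 + 1/30 + 1/14 + 1/7 = 0.271429
HM = 4/0.271429 = 14.7368

HM = 14.7368


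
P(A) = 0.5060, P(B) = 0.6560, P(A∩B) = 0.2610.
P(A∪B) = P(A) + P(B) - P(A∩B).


P(A∪B) = 0.5060 + 0.6560 - 0.2610
= 1.1620 - 0.2610
= 0.9010

P(A∪B) = 0.9010


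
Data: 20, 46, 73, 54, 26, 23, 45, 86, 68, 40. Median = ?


Sorted: 20, 23, 26, 40, 45, 46, 54, 68, 73, 86
n = 10 (even)
Middle values: 45 and 46
Median = (45+46)/2 = 45.5000

Median = 45.5000


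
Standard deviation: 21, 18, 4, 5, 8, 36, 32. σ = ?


Mean = 17.7143
Variance = 141.9184
SD = sqrt(141.9184) = 11.9129

SD = 11.9129


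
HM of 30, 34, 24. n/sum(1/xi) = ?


Sum of reciprocals = 1/30 + 1/34 + 1/24 = 0.104412
HM = 3/0.104412 = 28.7324

HM = 28.7324


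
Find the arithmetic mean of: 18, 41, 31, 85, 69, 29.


Sum = 18 + 41 + 31 + 85 + 69 + 29 = 273
n = 6
Mean = 273/6 = 45.5000

Mean = 45.5000


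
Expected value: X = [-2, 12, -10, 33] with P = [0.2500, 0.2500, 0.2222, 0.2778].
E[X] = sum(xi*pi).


E[X] = -2*0.2500 + 12*0.2500 - 10*0.2222 + 33*0.2778
= -0.5000 + 3.0000 - 2.2220 + 9.1674
= 9.4454

E[X] = 9.4454


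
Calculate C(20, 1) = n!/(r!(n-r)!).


C(20,1) = 20!/(1! × 19!)
= 2432902008176640000/(1 × 121645100408832000)
= 20

C(20,1) = 20


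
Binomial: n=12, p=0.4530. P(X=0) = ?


C(12,0) = 1
p^0 = 1.000000
(1-p)^12 = 0.000718
P = 1 * 1.000000 * 0.000718 = 0.0007

P(X=0) = 0.0007


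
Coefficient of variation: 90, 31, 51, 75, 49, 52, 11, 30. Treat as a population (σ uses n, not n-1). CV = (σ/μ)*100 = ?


Mean = 48.6250
SD = 23.7115
CV = (23.7115/48.6250)*100 = 48.7640%

CV = 48.7640%


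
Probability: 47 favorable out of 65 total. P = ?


P = 47/65 = 0.7231

P = 0.7231


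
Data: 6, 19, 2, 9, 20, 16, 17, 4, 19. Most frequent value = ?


Frequencies: 2:1, 4:1, 6:1, 9:1, 16:1, 17:1, 19:2, 20:1
Max frequency = 2
Mode = 19

Mode = 19


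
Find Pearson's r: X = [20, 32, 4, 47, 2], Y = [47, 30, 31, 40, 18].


Mean X = 21.0000, Mean Y = 33.2000
SD X = 17.017638, SD Y = 9.826495
Cov = 90.800000
r = 90.800000/(17.017638*9.826495) = 0.5430

r = 0.5430


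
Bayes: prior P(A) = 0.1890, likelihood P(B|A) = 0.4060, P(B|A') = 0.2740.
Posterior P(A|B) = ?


P(B) = P(B|A)*P(A) + P(B|A')*P(A')
= 0.4060*0.1890 + 0.2740*0.8110
= 0.076734 + 0.222214 = 0.298948
P(A|B) = 0.076734/0.298948 = 0.2567

P(A|B) = 0.2567


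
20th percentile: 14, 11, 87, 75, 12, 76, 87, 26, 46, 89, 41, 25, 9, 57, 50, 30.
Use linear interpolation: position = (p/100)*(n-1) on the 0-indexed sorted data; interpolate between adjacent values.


Sorted: 9, 11, 12, 14, 25, 26, 30, 41, 46, 50, 57, 75, 76, 87, 87, 89
n = 16
Index = 20/100 * 15 = 3.0000
Lower = data[3] = 14, Upper = data[4] = 25
P20 = 14 + 0*(11) = 14.0000

P20 = 14.0000


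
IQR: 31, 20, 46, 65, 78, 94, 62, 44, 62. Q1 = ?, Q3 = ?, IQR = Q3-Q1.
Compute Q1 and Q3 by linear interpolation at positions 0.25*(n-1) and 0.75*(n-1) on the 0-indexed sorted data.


Sorted: 20, 31, 44, 46, 62, 62, 65, 78, 94
Q1 (25th %ile) = 44.0000
Q3 (75th %ile) = 65.0000
IQR = 65.0000 - 44.0000 = 21.0000

IQR = 21.0000


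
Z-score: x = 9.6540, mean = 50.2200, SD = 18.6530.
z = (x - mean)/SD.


z = (9.6540 - 50.2200)/18.6530
= -40.5660/18.6530
= -2.1748

z = -2.1748


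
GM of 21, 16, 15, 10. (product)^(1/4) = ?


Product = 21 × 16 × 15 × 10 = 50400
GM = 50400^(1/4) = 14.9833

GM = 14.9833


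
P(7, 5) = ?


P(7,5) = 7!/2!
= 5040/2
= 2520

P(7,5) = 2520


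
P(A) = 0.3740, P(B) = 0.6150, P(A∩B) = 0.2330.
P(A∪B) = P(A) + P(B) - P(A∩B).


P(A∪B) = 0.3740 + 0.6150 - 0.2330
= 0.9890 - 0.2330
= 0.7560

P(A∪B) = 0.7560


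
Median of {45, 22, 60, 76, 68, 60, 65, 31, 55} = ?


Sorted: 22, 31, 45, 55, 60, 60, 65, 68, 76
n = 9 (odd)
Middle value = 60

Median = 60


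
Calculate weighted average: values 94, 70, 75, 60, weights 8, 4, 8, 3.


Numerator = 94*8 + 70*4 + 75*8 + 60*3 = 1812
Denominator = 8 + 4 + 8 + 3 = 23
WM = 1812/23 = 78.7826

WM = 78.7826


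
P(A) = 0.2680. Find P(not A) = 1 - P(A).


P(not A) = 1 - 0.2680 = 0.7320

P(not A) = 0.7320


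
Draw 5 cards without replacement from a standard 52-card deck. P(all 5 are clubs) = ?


P(all clubs) = (13/52) × (12/51) × (11/50) × (10/49) × (9/48)
= 0.0005

P = 0.0005


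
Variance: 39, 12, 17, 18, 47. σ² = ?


Mean = 26.6000
Squared deviations: 153.7600, 213.1600, 92.1600, 73.9600, 416.1600
Sum = 949.2000
Variance = 949.2000/5 = 189.8400

Variance = 189.8400


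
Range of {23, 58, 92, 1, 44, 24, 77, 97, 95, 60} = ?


Max = 97, Min = 1
Range = 97 - 1 = 96

Range = 96


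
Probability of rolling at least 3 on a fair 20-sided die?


Favorable outcomes (roll ≥ 3): 18
Total outcomes = 20
P = 18/20 = 0.9000

P = 0.9000


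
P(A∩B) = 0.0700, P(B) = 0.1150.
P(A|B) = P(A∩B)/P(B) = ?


P(A|B) = 0.0700/0.1150 = 0.6087

P(A|B) = 0.6087


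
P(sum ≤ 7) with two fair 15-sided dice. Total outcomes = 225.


Total outcomes = 15×15 = 225
Favorable (sum ≤ 7): 21
P = 21/225 = 0.0933

P = 0.0933


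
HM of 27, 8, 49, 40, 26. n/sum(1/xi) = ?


Sum of reciprocals = 1/27 + 1/8 + 1/49 + 1/40 + 1/26 = 0.245907
HM = 5/0.245907 = 20.3329

HM = 20.3329


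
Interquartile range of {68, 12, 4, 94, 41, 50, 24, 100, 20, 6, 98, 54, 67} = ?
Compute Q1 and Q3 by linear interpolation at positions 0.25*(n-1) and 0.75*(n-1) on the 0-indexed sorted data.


Sorted: 4, 6, 12, 20, 24, 41, 50, 54, 67, 68, 94, 98, 100
Q1 (25th %ile) = 20.0000
Q3 (75th %ile) = 68.0000
IQR = 68.0000 - 20.0000 = 48.0000

IQR = 48.0000


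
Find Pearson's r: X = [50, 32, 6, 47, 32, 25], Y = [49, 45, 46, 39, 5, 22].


Mean X = 32.0000, Mean Y = 34.3333
SD X = 14.571662, SD Y = 15.807874
Cov = 19.500000
r = 19.500000/(14.571662*15.807874) = 0.0847

r = 0.0847


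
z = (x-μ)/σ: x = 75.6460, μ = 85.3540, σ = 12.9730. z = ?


z = (75.6460 - 85.3540)/12.9730
= -9.7080/12.9730
= -0.7483

z = -0.7483


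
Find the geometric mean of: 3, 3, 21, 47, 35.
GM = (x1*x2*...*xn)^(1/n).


Product = 3 × 3 × 21 × 47 × 35 = 310905
GM = 310905^(1/5) = 12.5466

GM = 12.5466


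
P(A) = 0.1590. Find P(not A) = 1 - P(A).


P(not A) = 1 - 0.1590 = 0.8410

P(not A) = 0.8410


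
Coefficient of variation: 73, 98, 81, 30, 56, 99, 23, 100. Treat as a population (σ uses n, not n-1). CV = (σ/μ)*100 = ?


Mean = 70.0000
SD = 28.8531
CV = (28.8531/70.0000)*100 = 41.2187%

CV = 41.2187%


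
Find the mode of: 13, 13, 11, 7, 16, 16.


Frequencies: 7:1, 11:1, 13:2, 16:2
Max frequency = 2
Mode = 13, 16

Mode = 13, 16


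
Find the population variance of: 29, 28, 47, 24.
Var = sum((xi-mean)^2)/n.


Mean = 32.0000
Squared deviations: 9.0000, 16.0000, 225.0000, 64.0000
Sum = 314.0000
Variance = 314.0000/4 = 78.5000

Variance = 78.5000


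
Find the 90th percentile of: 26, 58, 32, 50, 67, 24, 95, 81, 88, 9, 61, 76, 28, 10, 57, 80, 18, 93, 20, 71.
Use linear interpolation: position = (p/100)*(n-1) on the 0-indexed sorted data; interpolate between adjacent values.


Sorted: 9, 10, 18, 20, 24, 26, 28, 32, 50, 57, 58, 61, 67, 71, 76, 80, 81, 88, 93, 95
n = 20
Index = 90/100 * 19 = 17.1000
Lower = data[17] = 88, Upper = data[18] = 93
P90 = 88 + 0.1000*(5) = 88.5000

P90 = 88.5000


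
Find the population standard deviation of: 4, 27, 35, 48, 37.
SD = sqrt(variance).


Mean = 30.2000
Variance = 216.5600
SD = sqrt(216.5600) = 14.7160

SD = 14.7160


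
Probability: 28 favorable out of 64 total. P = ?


P = 28/64 = 0.4375

P = 0.4375


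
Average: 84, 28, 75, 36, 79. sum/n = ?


Sum = 84 + 28 + 75 + 36 + 79 = 302
n = 5
Mean = 302/5 = 60.4000

Mean = 60.4000


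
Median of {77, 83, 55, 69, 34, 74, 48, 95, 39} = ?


Sorted: 34, 39, 48, 55, 69, 74, 77, 83, 95
n = 9 (odd)
Middle value = 69

Median = 69


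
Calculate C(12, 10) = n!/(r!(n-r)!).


C(12,10) = 12!/(10! × 2!)
= 479001600/(3628800 × 2)
= 66

C(12,10) = 66


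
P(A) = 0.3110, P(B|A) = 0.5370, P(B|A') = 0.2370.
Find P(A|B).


P(B) = P(B|A)*P(A) + P(B|A')*P(A')
= 0.5370*0.3110 + 0.2370*0.6890
= 0.167007 + 0.163293 = 0.330300
P(A|B) = 0.167007/0.330300 = 0.5056

P(A|B) = 0.5056


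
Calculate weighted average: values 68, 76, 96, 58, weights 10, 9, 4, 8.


Numerator = 68*10 + 76*9 + 96*4 + 58*8 = 2212
Denominator = 10 + 9 + 4 + 8 = 31
WM = 2212/31 = 71.3548

WM = 71.3548


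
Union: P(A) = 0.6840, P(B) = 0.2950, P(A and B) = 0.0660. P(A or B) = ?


P(A∪B) = 0.6840 + 0.2950 - 0.0660
= 0.9790 - 0.0660
= 0.9130

P(A∪B) = 0.9130


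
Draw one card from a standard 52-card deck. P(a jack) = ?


4 jacks in 52 cards
P = 4/52 = 0.0769

P = 0.0769


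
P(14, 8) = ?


P(14,8) = 14!/6!
= 87178291200/720
= 121080960

P(14,8) = 121080960


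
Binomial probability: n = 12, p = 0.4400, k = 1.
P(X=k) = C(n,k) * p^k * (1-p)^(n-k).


C(12,1) = 12
p^1 = 0.440000
(1-p)^11 = 0.001699
P = 12 * 0.440000 * 0.001699 = 0.0090

P(X=1) = 0.0090


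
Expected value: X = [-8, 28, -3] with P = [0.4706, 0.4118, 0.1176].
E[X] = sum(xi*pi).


E[X] = -8*0.4706 + 28*0.4118 - 3*0.1176
= -3.7648 + 11.5304 - 0.3528
= 7.4128

E[X] = 7.4128


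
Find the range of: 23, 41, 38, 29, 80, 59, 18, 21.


Max = 80, Min = 18
Range = 80 - 18 = 62

Range = 62


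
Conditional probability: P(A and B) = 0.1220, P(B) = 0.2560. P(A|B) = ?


P(A|B) = 0.1220/0.2560 = 0.4766

P(A|B) = 0.4766


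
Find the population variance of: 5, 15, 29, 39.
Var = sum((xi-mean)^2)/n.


Mean = 22.0000
Squared deviations: 289.0000, 49.0000, 49.0000, 289.0000
Sum = 676.0000
Variance = 676.0000/4 = 169.0000

Variance = 169.0000


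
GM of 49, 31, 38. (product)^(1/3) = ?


Product = 49 × 31 × 38 = 57722
GM = 57722^(1/3) = 38.6468

GM = 38.6468


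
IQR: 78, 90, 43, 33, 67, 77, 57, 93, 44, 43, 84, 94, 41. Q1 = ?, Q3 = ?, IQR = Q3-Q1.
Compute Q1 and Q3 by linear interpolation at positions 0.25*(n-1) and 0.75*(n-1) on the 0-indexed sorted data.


Sorted: 33, 41, 43, 43, 44, 57, 67, 77, 78, 84, 90, 93, 94
Q1 (25th %ile) = 43.0000
Q3 (75th %ile) = 84.0000
IQR = 84.0000 - 43.0000 = 41.0000

IQR = 41.0000


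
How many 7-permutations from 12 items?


P(12,7) = 12!/5!
= 479001600/120
= 3991680

P(12,7) = 3991680


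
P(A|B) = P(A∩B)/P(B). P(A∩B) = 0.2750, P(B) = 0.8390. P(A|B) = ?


P(A|B) = 0.2750/0.8390 = 0.3278

P(A|B) = 0.3278


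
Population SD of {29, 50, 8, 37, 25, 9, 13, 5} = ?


Mean = 22.0000
Variance = 225.2500
SD = sqrt(225.2500) = 15.0083

SD = 15.0083


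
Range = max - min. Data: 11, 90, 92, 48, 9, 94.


Max = 94, Min = 9
Range = 94 - 9 = 85

Range = 85


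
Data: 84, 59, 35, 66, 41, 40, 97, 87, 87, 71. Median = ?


Sorted: 35, 40, 41, 59, 66, 71, 84, 87, 87, 97
n = 10 (even)
Middle values: 66 and 71
Median = (66+71)/2 = 68.5000

Median = 68.5000


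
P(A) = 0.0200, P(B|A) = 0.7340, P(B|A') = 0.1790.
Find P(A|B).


P(B) = P(B|A)*P(A) + P(B|A')*P(A')
= 0.7340*0.0200 + 0.1790*0.9800
= 0.014680 + 0.175420 = 0.190100
P(A|B) = 0.014680/0.190100 = 0.0772

P(A|B) = 0.0772


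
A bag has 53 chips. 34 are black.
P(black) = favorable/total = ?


P = 34/53 = 0.6415

P = 0.6415


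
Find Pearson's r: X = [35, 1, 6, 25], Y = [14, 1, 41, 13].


Mean X = 16.7500, Mean Y = 17.2500
SD X = 13.827057, SD Y = 14.635146
Cov = -23.437500
r = -23.437500/(13.827057*14.635146) = -0.1158

r = -0.1158


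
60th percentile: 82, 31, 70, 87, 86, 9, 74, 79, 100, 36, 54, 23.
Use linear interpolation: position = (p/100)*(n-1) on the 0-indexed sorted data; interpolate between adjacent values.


Sorted: 9, 23, 31, 36, 54, 70, 74, 79, 82, 86, 87, 100
n = 12
Index = 60/100 * 11 = 6.6000
Lower = data[6] = 74, Upper = data[7] = 79
P60 = 74 + 0.6000*(5) = 77.0000

P60 = 77.0000
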